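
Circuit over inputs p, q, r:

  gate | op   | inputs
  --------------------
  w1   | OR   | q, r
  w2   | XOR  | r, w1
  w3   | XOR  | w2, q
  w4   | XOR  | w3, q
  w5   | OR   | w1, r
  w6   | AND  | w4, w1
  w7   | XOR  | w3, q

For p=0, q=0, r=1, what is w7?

0

w1 = 0 OR 1 = 1
w2 = 1 XOR 1 = 0
w3 = 0 XOR 0 = 0
w7 = 0 XOR 0 = 0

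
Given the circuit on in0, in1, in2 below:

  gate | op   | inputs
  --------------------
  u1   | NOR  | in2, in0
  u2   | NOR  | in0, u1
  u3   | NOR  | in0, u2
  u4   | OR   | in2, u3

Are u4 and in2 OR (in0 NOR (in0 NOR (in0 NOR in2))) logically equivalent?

u1 = in2 NOR in0
u2 = in0 NOR u1 = in0 NOR (in2 NOR in0)
u3 = in0 NOR u2 = in0 NOR (in0 NOR (in2 NOR in0))
u4 = in2 OR u3 = in2 OR (in0 NOR (in0 NOR (in2 NOR in0)))
At in0=1, in1=0, in2=0: circuit gives 0, formula gives 0.
At in0=0, in1=0, in2=0: circuit gives 1, formula gives 1.
Agrees on all 8 inputs.

Yes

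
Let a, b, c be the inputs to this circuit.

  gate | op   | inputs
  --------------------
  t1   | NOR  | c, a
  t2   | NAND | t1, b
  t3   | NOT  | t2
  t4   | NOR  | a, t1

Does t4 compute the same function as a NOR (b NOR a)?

No

t1 = c NOR a
t4 = a NOR t1 = a NOR (c NOR a)
At a=0, b=0, c=1: circuit gives 1, formula gives 0.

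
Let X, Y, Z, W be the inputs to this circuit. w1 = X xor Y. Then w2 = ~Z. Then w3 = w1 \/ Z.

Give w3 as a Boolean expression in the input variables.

(X xor Y) \/ Z

w1 = X xor Y
w3 = w1 \/ Z = (X xor Y) \/ Z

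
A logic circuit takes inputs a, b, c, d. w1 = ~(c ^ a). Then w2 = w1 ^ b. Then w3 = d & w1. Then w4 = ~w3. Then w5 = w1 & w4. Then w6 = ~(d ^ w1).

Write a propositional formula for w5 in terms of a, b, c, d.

w1 = ~(c ^ a)
w3 = d & w1 = d & (~(c ^ a))
w4 = ~w3 = ~(d & (~(c ^ a)))
w5 = w1 & w4 = (~(c ^ a)) & ~(d & (~(c ^ a)))

(~(c ^ a)) & ~(d & (~(c ^ a)))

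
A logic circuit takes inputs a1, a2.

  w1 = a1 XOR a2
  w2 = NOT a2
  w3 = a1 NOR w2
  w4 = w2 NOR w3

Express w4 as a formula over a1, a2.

NOT a2 NOR (a1 NOR NOT a2)

w2 = NOT a2
w3 = a1 NOR w2 = a1 NOR NOT a2
w4 = w2 NOR w3 = NOT a2 NOR (a1 NOR NOT a2)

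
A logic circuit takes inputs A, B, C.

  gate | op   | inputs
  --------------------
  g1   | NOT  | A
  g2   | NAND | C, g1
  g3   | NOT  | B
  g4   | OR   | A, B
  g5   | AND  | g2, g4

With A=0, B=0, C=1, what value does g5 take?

0

g1 = NOT 0 = 1
g2 = 1 NAND 1 = 0
g4 = 0 OR 0 = 0
g5 = 0 AND 0 = 0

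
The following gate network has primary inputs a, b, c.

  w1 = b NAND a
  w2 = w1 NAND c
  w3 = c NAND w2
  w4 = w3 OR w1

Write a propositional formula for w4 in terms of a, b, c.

(c NAND ((b NAND a) NAND c)) OR (b NAND a)

w1 = b NAND a
w2 = w1 NAND c = (b NAND a) NAND c
w3 = c NAND w2 = c NAND ((b NAND a) NAND c)
w4 = w3 OR w1 = (c NAND ((b NAND a) NAND c)) OR (b NAND a)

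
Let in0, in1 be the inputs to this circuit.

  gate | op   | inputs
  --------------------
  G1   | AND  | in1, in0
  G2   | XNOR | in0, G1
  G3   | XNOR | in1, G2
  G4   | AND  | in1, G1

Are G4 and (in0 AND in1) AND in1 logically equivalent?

G1 = in1 AND in0
G4 = in1 AND G1 = in1 AND (in1 AND in0)
At in0=0, in1=0: circuit gives 0, formula gives 0.
At in0=1, in1=1: circuit gives 1, formula gives 1.
Agrees on all 4 inputs.

Yes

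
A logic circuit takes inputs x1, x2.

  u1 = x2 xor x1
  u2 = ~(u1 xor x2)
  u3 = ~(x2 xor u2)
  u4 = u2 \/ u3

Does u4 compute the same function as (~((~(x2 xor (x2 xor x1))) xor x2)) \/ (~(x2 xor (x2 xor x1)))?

Yes

u1 = x2 xor x1
u2 = ~(u1 xor x2) = ~((x2 xor x1) xor x2)
u3 = ~(x2 xor u2) = ~(x2 xor (~((x2 xor x1) xor x2)))
u4 = u2 \/ u3 = (~((x2 xor x1) xor x2)) \/ (~(x2 xor (~((x2 xor x1) xor x2))))
At x1=1, x2=1: circuit gives 0, formula gives 0.
At x1=0, x2=0: circuit gives 1, formula gives 1.
Agrees on all 4 inputs.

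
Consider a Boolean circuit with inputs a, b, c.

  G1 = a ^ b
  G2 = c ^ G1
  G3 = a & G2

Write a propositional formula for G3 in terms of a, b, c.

G1 = a ^ b
G2 = c ^ G1 = c ^ (a ^ b)
G3 = a & G2 = a & (c ^ (a ^ b))

a & (c ^ (a ^ b))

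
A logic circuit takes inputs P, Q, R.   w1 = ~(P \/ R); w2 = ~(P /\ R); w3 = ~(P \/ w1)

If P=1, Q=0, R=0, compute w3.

w1 = ~(1 \/ 0) = 0
w3 = ~(1 \/ 0) = 0

0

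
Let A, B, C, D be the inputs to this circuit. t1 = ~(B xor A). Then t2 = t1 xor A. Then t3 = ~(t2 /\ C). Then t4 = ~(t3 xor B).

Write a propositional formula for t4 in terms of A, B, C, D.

~((~(((~(B xor A)) xor A) /\ C)) xor B)

t1 = ~(B xor A)
t2 = t1 xor A = (~(B xor A)) xor A
t3 = ~(t2 /\ C) = ~(((~(B xor A)) xor A) /\ C)
t4 = ~(t3 xor B) = ~((~(((~(B xor A)) xor A) /\ C)) xor B)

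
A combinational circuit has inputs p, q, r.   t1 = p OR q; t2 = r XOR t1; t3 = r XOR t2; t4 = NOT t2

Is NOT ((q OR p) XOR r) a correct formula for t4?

Yes

t1 = p OR q
t2 = r XOR t1 = r XOR (p OR q)
t4 = NOT t2 = NOT (r XOR (p OR q))
At p=0, q=0, r=1: circuit gives 0, formula gives 0.
At p=0, q=0, r=0: circuit gives 1, formula gives 1.
Agrees on all 8 inputs.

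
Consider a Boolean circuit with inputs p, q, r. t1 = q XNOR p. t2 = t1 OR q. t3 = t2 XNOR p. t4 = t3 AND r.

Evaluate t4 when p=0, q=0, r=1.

0

t1 = 0 XNOR 0 = 1
t2 = 1 OR 0 = 1
t3 = 1 XNOR 0 = 0
t4 = 0 AND 1 = 0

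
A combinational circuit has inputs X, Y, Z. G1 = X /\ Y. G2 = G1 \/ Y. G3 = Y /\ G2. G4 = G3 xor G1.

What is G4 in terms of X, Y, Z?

G1 = X /\ Y
G2 = G1 \/ Y = (X /\ Y) \/ Y
G3 = Y /\ G2 = Y /\ ((X /\ Y) \/ Y)
G4 = G3 xor G1 = (Y /\ ((X /\ Y) \/ Y)) xor (X /\ Y)

(Y /\ ((X /\ Y) \/ Y)) xor (X /\ Y)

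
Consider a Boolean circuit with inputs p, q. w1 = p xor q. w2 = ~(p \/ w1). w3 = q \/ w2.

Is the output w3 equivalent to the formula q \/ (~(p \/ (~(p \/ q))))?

w1 = p xor q
w2 = ~(p \/ w1) = ~(p \/ (p xor q))
w3 = q \/ w2 = q \/ (~(p \/ (p xor q)))
At p=0, q=0: circuit gives 1, formula gives 0.

No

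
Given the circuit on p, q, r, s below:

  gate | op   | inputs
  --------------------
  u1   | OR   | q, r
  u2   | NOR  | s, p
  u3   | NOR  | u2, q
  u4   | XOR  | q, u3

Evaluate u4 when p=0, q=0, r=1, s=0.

0

u2 = 0 NOR 0 = 1
u3 = 1 NOR 0 = 0
u4 = 0 XOR 0 = 0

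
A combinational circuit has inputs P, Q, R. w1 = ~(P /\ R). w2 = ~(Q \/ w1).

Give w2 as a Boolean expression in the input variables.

~(Q \/ (~(P /\ R)))

w1 = ~(P /\ R)
w2 = ~(Q \/ w1) = ~(Q \/ (~(P /\ R)))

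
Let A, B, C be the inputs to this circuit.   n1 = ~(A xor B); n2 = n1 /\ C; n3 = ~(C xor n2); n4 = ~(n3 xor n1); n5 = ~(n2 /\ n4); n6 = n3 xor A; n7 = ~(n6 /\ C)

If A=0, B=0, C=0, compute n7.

1

n1 = ~(0 xor 0) = 1
n2 = 1 /\ 0 = 0
n3 = ~(0 xor 0) = 1
n6 = 1 xor 0 = 1
n7 = ~(1 /\ 0) = 1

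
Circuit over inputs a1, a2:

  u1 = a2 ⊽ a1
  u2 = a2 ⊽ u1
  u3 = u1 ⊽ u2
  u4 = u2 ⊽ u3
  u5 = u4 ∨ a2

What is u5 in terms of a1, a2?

u1 = a2 ⊽ a1
u2 = a2 ⊽ u1 = a2 ⊽ (a2 ⊽ a1)
u3 = u1 ⊽ u2 = (a2 ⊽ a1) ⊽ (a2 ⊽ (a2 ⊽ a1))
u4 = u2 ⊽ u3 = (a2 ⊽ (a2 ⊽ a1)) ⊽ ((a2 ⊽ a1) ⊽ (a2 ⊽ (a2 ⊽ a1)))
u5 = u4 ∨ a2 = ((a2 ⊽ (a2 ⊽ a1)) ⊽ ((a2 ⊽ a1) ⊽ (a2 ⊽ (a2 ⊽ a1)))) ∨ a2

((a2 ⊽ (a2 ⊽ a1)) ⊽ ((a2 ⊽ a1) ⊽ (a2 ⊽ (a2 ⊽ a1)))) ∨ a2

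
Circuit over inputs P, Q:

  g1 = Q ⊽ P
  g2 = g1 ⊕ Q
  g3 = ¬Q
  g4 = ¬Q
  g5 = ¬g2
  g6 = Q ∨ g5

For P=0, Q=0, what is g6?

g1 = 0 ⊽ 0 = 1
g2 = 1 ⊕ 0 = 1
g5 = ¬1 = 0
g6 = 0 ∨ 0 = 0

0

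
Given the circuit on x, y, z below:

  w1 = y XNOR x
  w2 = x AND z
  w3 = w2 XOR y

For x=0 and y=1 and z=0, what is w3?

1

w2 = 0 AND 0 = 0
w3 = 0 XOR 1 = 1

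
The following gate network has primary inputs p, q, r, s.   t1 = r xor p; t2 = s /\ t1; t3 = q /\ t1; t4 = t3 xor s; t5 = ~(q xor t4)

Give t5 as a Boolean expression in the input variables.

t1 = r xor p
t3 = q /\ t1 = q /\ (r xor p)
t4 = t3 xor s = (q /\ (r xor p)) xor s
t5 = ~(q xor t4) = ~(q xor ((q /\ (r xor p)) xor s))

~(q xor ((q /\ (r xor p)) xor s))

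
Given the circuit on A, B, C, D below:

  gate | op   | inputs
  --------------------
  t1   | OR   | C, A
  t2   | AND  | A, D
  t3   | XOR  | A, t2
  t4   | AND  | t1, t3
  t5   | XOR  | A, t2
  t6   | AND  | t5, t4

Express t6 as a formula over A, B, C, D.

t1 = C OR A
t2 = A AND D
t3 = A XOR t2 = A XOR (A AND D)
t4 = t1 AND t3 = (C OR A) AND (A XOR (A AND D))
t5 = A XOR t2 = A XOR (A AND D)
t6 = t5 AND t4 = (A XOR (A AND D)) AND ((C OR A) AND (A XOR (A AND D)))

(A XOR (A AND D)) AND ((C OR A) AND (A XOR (A AND D)))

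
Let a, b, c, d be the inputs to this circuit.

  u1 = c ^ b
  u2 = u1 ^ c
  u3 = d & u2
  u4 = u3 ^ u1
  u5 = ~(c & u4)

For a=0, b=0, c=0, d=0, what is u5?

1

u1 = 0 ^ 0 = 0
u2 = 0 ^ 0 = 0
u3 = 0 & 0 = 0
u4 = 0 ^ 0 = 0
u5 = ~(0 & 0) = 1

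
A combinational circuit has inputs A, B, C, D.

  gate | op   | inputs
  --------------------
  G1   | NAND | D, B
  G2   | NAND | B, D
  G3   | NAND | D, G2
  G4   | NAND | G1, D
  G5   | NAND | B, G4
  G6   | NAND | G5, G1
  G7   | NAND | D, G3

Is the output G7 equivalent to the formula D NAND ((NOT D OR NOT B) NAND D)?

Yes

G2 = B NAND D
G3 = D NAND G2 = D NAND (B NAND D)
G7 = D NAND G3 = D NAND (D NAND (B NAND D))
At A=0, B=1, C=0, D=1: circuit gives 0, formula gives 0.
At A=0, B=0, C=0, D=0: circuit gives 1, formula gives 1.
Agrees on all 16 inputs.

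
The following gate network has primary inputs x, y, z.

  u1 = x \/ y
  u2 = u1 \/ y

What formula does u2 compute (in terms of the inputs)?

(x \/ y) \/ y

u1 = x \/ y
u2 = u1 \/ y = (x \/ y) \/ y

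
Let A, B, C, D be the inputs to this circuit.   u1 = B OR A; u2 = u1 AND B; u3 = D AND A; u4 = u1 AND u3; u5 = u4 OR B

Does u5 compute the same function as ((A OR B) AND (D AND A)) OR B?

Yes

u1 = B OR A
u3 = D AND A
u4 = u1 AND u3 = (B OR A) AND (D AND A)
u5 = u4 OR B = ((B OR A) AND (D AND A)) OR B
At A=0, B=0, C=0, D=0: circuit gives 0, formula gives 0.
At A=0, B=1, C=0, D=0: circuit gives 1, formula gives 1.
Agrees on all 16 inputs.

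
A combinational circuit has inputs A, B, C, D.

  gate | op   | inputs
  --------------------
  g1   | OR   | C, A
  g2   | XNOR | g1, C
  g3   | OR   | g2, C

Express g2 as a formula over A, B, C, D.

g1 = C OR A
g2 = g1 XNOR C = (C OR A) XNOR C

(C OR A) XNOR C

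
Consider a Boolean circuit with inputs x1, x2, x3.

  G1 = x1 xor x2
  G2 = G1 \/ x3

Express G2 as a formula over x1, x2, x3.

(x1 xor x2) \/ x3

G1 = x1 xor x2
G2 = G1 \/ x3 = (x1 xor x2) \/ x3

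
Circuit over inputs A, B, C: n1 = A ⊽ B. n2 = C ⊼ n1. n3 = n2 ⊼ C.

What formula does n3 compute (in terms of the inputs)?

n1 = A ⊽ B
n2 = C ⊼ n1 = C ⊼ (A ⊽ B)
n3 = n2 ⊼ C = (C ⊼ (A ⊽ B)) ⊼ C

(C ⊼ (A ⊽ B)) ⊼ C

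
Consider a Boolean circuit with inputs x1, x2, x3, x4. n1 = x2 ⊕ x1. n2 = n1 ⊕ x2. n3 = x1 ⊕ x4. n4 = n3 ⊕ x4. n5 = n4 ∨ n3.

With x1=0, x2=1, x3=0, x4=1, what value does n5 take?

n3 = 0 ⊕ 1 = 1
n4 = 1 ⊕ 1 = 0
n5 = 0 ∨ 1 = 1

1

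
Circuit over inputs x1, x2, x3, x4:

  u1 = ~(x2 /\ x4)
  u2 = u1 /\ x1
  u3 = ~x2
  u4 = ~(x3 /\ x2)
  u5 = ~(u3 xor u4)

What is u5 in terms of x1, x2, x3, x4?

u3 = ~x2
u4 = ~(x3 /\ x2)
u5 = ~(u3 xor u4) = ~(~x2 xor (~(x3 /\ x2)))

~(~x2 xor (~(x3 /\ x2)))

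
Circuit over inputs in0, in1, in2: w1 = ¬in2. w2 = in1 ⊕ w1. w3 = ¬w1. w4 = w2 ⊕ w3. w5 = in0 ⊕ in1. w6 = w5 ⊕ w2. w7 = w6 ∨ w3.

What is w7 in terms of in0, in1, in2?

w1 = ¬in2
w2 = in1 ⊕ w1 = in1 ⊕ ¬in2
w3 = ¬w1 = ¬¬in2
w5 = in0 ⊕ in1
w6 = w5 ⊕ w2 = (in0 ⊕ in1) ⊕ (in1 ⊕ ¬in2)
w7 = w6 ∨ w3 = ((in0 ⊕ in1) ⊕ (in1 ⊕ ¬in2)) ∨ ¬¬in2

((in0 ⊕ in1) ⊕ (in1 ⊕ ¬in2)) ∨ ¬¬in2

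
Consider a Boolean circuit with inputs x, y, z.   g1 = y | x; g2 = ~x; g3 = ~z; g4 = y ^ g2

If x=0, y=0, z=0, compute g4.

1

g2 = ~0 = 1
g4 = 0 ^ 1 = 1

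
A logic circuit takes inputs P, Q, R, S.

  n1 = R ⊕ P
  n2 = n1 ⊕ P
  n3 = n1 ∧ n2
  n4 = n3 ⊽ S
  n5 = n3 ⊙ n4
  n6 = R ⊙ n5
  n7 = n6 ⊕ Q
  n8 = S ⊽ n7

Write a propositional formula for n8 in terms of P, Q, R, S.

S ⊽ ((R ⊙ (((R ⊕ P) ∧ ((R ⊕ P) ⊕ P)) ⊙ (((R ⊕ P) ∧ ((R ⊕ P) ⊕ P)) ⊽ S))) ⊕ Q)

n1 = R ⊕ P
n2 = n1 ⊕ P = (R ⊕ P) ⊕ P
n3 = n1 ∧ n2 = (R ⊕ P) ∧ ((R ⊕ P) ⊕ P)
n4 = n3 ⊽ S = ((R ⊕ P) ∧ ((R ⊕ P) ⊕ P)) ⊽ S
n5 = n3 ⊙ n4 = ((R ⊕ P) ∧ ((R ⊕ P) ⊕ P)) ⊙ (((R ⊕ P) ∧ ((R ⊕ P) ⊕ P)) ⊽ S)
n6 = R ⊙ n5 = R ⊙ (((R ⊕ P) ∧ ((R ⊕ P) ⊕ P)) ⊙ (((R ⊕ P) ∧ ((R ⊕ P) ⊕ P)) ⊽ S))
n7 = n6 ⊕ Q = (R ⊙ (((R ⊕ P) ∧ ((R ⊕ P) ⊕ P)) ⊙ (((R ⊕ P) ∧ ((R ⊕ P) ⊕ P)) ⊽ S))) ⊕ Q
n8 = S ⊽ n7 = S ⊽ ((R ⊙ (((R ⊕ P) ∧ ((R ⊕ P) ⊕ P)) ⊙ (((R ⊕ P) ∧ ((R ⊕ P) ⊕ P)) ⊽ S))) ⊕ Q)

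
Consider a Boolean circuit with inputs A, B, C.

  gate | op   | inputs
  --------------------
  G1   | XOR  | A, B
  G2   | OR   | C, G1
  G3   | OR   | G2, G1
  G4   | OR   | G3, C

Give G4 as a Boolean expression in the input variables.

((C OR (A XOR B)) OR (A XOR B)) OR C

G1 = A XOR B
G2 = C OR G1 = C OR (A XOR B)
G3 = G2 OR G1 = (C OR (A XOR B)) OR (A XOR B)
G4 = G3 OR C = ((C OR (A XOR B)) OR (A XOR B)) OR C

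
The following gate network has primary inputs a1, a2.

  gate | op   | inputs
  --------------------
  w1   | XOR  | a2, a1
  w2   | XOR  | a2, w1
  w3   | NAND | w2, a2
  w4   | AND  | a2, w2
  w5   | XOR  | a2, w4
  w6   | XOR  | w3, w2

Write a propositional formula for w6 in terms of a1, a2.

((a2 XOR (a2 XOR a1)) NAND a2) XOR (a2 XOR (a2 XOR a1))

w1 = a2 XOR a1
w2 = a2 XOR w1 = a2 XOR (a2 XOR a1)
w3 = w2 NAND a2 = (a2 XOR (a2 XOR a1)) NAND a2
w6 = w3 XOR w2 = ((a2 XOR (a2 XOR a1)) NAND a2) XOR (a2 XOR (a2 XOR a1))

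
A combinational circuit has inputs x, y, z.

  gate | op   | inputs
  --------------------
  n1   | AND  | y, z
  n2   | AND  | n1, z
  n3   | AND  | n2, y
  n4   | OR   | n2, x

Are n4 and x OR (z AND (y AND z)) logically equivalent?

Yes

n1 = y AND z
n2 = n1 AND z = (y AND z) AND z
n4 = n2 OR x = ((y AND z) AND z) OR x
At x=0, y=0, z=0: circuit gives 0, formula gives 0.
At x=0, y=1, z=1: circuit gives 1, formula gives 1.
Agrees on all 8 inputs.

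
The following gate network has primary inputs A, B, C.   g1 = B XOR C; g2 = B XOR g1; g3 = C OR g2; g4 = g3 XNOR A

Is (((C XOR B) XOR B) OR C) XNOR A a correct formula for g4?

Yes

g1 = B XOR C
g2 = B XOR g1 = B XOR (B XOR C)
g3 = C OR g2 = C OR (B XOR (B XOR C))
g4 = g3 XNOR A = (C OR (B XOR (B XOR C))) XNOR A
At A=0, B=0, C=1: circuit gives 0, formula gives 0.
At A=0, B=0, C=0: circuit gives 1, formula gives 1.
Agrees on all 8 inputs.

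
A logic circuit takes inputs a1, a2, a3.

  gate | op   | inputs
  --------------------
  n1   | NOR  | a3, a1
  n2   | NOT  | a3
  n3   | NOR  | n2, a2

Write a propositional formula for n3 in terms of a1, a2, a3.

n2 = NOT a3
n3 = n2 NOR a2 = NOT a3 NOR a2

NOT a3 NOR a2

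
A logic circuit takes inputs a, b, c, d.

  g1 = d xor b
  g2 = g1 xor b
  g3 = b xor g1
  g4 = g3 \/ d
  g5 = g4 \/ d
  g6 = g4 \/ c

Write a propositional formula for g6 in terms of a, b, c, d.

((b xor (d xor b)) \/ d) \/ c

g1 = d xor b
g3 = b xor g1 = b xor (d xor b)
g4 = g3 \/ d = (b xor (d xor b)) \/ d
g6 = g4 \/ c = ((b xor (d xor b)) \/ d) \/ c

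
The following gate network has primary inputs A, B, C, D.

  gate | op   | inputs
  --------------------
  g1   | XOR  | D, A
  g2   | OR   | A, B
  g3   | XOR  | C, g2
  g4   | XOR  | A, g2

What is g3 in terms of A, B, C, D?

C XOR (A OR B)

g2 = A OR B
g3 = C XOR g2 = C XOR (A OR B)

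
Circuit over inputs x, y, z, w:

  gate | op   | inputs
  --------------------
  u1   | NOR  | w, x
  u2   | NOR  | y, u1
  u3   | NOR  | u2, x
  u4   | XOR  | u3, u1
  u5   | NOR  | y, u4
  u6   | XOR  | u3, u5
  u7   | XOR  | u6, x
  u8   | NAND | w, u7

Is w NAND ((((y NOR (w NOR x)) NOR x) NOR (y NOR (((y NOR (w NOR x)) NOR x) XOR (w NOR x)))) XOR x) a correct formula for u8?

No

u1 = w NOR x
u2 = y NOR u1 = y NOR (w NOR x)
u3 = u2 NOR x = (y NOR (w NOR x)) NOR x
u4 = u3 XOR u1 = ((y NOR (w NOR x)) NOR x) XOR (w NOR x)
u5 = y NOR u4 = y NOR (((y NOR (w NOR x)) NOR x) XOR (w NOR x))
u6 = u3 XOR u5 = ((y NOR (w NOR x)) NOR x) XOR (y NOR (((y NOR (w NOR x)) NOR x) XOR (w NOR x)))
u7 = u6 XOR x = (((y NOR (w NOR x)) NOR x) XOR (y NOR (((y NOR (w NOR x)) NOR x) XOR (w NOR x)))) XOR x
u8 = w NAND u7 = w NAND ((((y NOR (w NOR x)) NOR x) XOR (y NOR (((y NOR (w NOR x)) NOR x) XOR (w NOR x)))) XOR x)
At x=0, y=0, z=0, w=1: circuit gives 0, formula gives 1.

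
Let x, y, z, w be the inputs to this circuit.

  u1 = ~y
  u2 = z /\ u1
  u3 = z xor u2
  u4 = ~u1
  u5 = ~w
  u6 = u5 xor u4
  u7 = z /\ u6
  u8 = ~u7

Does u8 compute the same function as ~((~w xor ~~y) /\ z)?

Yes

u1 = ~y
u4 = ~u1 = ~~y
u5 = ~w
u6 = u5 xor u4 = ~w xor ~~y
u7 = z /\ u6 = z /\ (~w xor ~~y)
u8 = ~u7 = ~(z /\ (~w xor ~~y))
At x=0, y=0, z=1, w=0: circuit gives 0, formula gives 0.
At x=0, y=0, z=0, w=0: circuit gives 1, formula gives 1.
Agrees on all 16 inputs.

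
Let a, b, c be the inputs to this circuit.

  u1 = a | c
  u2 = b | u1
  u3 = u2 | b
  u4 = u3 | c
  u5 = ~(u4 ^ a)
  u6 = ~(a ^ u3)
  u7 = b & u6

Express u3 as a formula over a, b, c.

(b | (a | c)) | b

u1 = a | c
u2 = b | u1 = b | (a | c)
u3 = u2 | b = (b | (a | c)) | b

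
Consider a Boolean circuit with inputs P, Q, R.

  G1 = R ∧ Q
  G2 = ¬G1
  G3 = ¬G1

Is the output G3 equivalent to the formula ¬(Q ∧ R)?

G1 = R ∧ Q
G3 = ¬G1 = ¬(R ∧ Q)
At P=0, Q=1, R=1: circuit gives 0, formula gives 0.
At P=0, Q=0, R=0: circuit gives 1, formula gives 1.
Agrees on all 8 inputs.

Yes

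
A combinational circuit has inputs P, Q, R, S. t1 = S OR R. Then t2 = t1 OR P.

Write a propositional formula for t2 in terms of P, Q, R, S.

(S OR R) OR P

t1 = S OR R
t2 = t1 OR P = (S OR R) OR P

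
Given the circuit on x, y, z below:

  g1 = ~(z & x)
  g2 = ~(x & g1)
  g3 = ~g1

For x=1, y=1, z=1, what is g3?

g1 = ~(1 & 1) = 0
g3 = ~0 = 1

1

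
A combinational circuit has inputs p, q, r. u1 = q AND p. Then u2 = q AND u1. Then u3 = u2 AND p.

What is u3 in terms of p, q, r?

u1 = q AND p
u2 = q AND u1 = q AND (q AND p)
u3 = u2 AND p = (q AND (q AND p)) AND p

(q AND (q AND p)) AND p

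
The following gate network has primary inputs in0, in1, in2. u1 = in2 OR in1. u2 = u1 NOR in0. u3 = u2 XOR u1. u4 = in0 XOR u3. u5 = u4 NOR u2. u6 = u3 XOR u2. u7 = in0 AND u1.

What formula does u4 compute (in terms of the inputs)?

u1 = in2 OR in1
u2 = u1 NOR in0 = (in2 OR in1) NOR in0
u3 = u2 XOR u1 = ((in2 OR in1) NOR in0) XOR (in2 OR in1)
u4 = in0 XOR u3 = in0 XOR (((in2 OR in1) NOR in0) XOR (in2 OR in1))

in0 XOR (((in2 OR in1) NOR in0) XOR (in2 OR in1))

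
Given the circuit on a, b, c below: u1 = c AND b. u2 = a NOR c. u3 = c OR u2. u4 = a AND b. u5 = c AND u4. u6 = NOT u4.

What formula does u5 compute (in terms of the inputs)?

u4 = a AND b
u5 = c AND u4 = c AND (a AND b)

c AND (a AND b)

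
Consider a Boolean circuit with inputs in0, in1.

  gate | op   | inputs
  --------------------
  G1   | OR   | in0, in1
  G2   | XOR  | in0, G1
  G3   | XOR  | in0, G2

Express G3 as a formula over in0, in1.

in0 XOR (in0 XOR (in0 OR in1))

G1 = in0 OR in1
G2 = in0 XOR G1 = in0 XOR (in0 OR in1)
G3 = in0 XOR G2 = in0 XOR (in0 XOR (in0 OR in1))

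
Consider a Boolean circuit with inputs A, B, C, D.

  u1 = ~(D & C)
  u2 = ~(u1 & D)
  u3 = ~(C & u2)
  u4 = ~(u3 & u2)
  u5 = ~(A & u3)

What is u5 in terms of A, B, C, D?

~(A & (~(C & (~((~(D & C)) & D)))))

u1 = ~(D & C)
u2 = ~(u1 & D) = ~((~(D & C)) & D)
u3 = ~(C & u2) = ~(C & (~((~(D & C)) & D)))
u5 = ~(A & u3) = ~(A & (~(C & (~((~(D & C)) & D)))))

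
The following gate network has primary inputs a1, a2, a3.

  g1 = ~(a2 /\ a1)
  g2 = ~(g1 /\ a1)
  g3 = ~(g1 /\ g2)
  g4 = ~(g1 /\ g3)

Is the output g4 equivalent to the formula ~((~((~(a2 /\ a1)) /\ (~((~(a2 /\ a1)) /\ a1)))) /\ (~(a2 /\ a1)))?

g1 = ~(a2 /\ a1)
g2 = ~(g1 /\ a1) = ~((~(a2 /\ a1)) /\ a1)
g3 = ~(g1 /\ g2) = ~((~(a2 /\ a1)) /\ (~((~(a2 /\ a1)) /\ a1)))
g4 = ~(g1 /\ g3) = ~((~(a2 /\ a1)) /\ (~((~(a2 /\ a1)) /\ (~((~(a2 /\ a1)) /\ a1)))))
At a1=1, a2=0, a3=0: circuit gives 0, formula gives 0.
At a1=0, a2=0, a3=0: circuit gives 1, formula gives 1.
Agrees on all 8 inputs.

Yes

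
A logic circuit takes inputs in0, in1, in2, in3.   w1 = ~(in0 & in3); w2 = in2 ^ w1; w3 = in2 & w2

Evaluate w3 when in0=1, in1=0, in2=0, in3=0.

0

w1 = ~(1 & 0) = 1
w2 = 0 ^ 1 = 1
w3 = 0 & 1 = 0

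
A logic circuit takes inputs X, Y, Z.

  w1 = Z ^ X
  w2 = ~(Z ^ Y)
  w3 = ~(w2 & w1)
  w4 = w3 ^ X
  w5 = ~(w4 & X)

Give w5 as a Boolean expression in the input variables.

w1 = Z ^ X
w2 = ~(Z ^ Y)
w3 = ~(w2 & w1) = ~((~(Z ^ Y)) & (Z ^ X))
w4 = w3 ^ X = (~((~(Z ^ Y)) & (Z ^ X))) ^ X
w5 = ~(w4 & X) = ~(((~((~(Z ^ Y)) & (Z ^ X))) ^ X) & X)

~(((~((~(Z ^ Y)) & (Z ^ X))) ^ X) & X)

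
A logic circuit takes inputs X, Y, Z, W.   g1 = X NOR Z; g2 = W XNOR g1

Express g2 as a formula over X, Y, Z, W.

g1 = X NOR Z
g2 = W XNOR g1 = W XNOR (X NOR Z)

W XNOR (X NOR Z)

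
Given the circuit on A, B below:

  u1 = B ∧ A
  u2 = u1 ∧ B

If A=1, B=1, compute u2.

u1 = 1 ∧ 1 = 1
u2 = 1 ∧ 1 = 1

1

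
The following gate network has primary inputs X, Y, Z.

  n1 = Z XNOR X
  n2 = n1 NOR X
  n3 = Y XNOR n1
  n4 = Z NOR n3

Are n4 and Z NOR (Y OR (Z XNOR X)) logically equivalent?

No

n1 = Z XNOR X
n3 = Y XNOR n1 = Y XNOR (Z XNOR X)
n4 = Z NOR n3 = Z NOR (Y XNOR (Z XNOR X))
At X=0, Y=0, Z=0: circuit gives 1, formula gives 0.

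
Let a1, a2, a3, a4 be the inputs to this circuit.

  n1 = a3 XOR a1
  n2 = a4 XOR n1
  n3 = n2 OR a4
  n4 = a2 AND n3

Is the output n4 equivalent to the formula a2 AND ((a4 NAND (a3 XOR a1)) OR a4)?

No

n1 = a3 XOR a1
n2 = a4 XOR n1 = a4 XOR (a3 XOR a1)
n3 = n2 OR a4 = (a4 XOR (a3 XOR a1)) OR a4
n4 = a2 AND n3 = a2 AND ((a4 XOR (a3 XOR a1)) OR a4)
At a1=0, a2=1, a3=0, a4=0: circuit gives 0, formula gives 1.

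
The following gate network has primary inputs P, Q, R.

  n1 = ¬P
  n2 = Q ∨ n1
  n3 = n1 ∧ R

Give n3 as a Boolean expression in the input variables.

¬P ∧ R

n1 = ¬P
n3 = n1 ∧ R = ¬P ∧ R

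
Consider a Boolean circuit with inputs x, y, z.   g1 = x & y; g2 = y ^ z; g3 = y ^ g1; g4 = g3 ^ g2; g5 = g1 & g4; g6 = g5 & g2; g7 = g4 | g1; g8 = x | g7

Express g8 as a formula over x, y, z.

g1 = x & y
g2 = y ^ z
g3 = y ^ g1 = y ^ (x & y)
g4 = g3 ^ g2 = (y ^ (x & y)) ^ (y ^ z)
g7 = g4 | g1 = ((y ^ (x & y)) ^ (y ^ z)) | (x & y)
g8 = x | g7 = x | (((y ^ (x & y)) ^ (y ^ z)) | (x & y))

x | (((y ^ (x & y)) ^ (y ^ z)) | (x & y))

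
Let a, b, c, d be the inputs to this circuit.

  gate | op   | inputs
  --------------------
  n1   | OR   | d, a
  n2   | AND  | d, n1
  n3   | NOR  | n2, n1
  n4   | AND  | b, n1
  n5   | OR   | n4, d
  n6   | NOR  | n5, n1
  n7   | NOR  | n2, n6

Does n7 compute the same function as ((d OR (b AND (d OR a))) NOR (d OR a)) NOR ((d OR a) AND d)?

n1 = d OR a
n2 = d AND n1 = d AND (d OR a)
n4 = b AND n1 = b AND (d OR a)
n5 = n4 OR d = (b AND (d OR a)) OR d
n6 = n5 NOR n1 = ((b AND (d OR a)) OR d) NOR (d OR a)
n7 = n2 NOR n6 = (d AND (d OR a)) NOR (((b AND (d OR a)) OR d) NOR (d OR a))
At a=0, b=0, c=0, d=0: circuit gives 0, formula gives 0.
At a=1, b=0, c=0, d=0: circuit gives 1, formula gives 1.
Agrees on all 16 inputs.

Yes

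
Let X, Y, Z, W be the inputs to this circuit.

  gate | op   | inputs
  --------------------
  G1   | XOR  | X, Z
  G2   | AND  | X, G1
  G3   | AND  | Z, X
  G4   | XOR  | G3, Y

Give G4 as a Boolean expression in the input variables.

G3 = Z AND X
G4 = G3 XOR Y = (Z AND X) XOR Y

(Z AND X) XOR Y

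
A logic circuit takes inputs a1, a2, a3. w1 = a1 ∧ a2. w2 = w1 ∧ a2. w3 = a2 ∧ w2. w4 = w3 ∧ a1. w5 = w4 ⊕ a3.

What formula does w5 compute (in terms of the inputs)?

((a2 ∧ ((a1 ∧ a2) ∧ a2)) ∧ a1) ⊕ a3

w1 = a1 ∧ a2
w2 = w1 ∧ a2 = (a1 ∧ a2) ∧ a2
w3 = a2 ∧ w2 = a2 ∧ ((a1 ∧ a2) ∧ a2)
w4 = w3 ∧ a1 = (a2 ∧ ((a1 ∧ a2) ∧ a2)) ∧ a1
w5 = w4 ⊕ a3 = ((a2 ∧ ((a1 ∧ a2) ∧ a2)) ∧ a1) ⊕ a3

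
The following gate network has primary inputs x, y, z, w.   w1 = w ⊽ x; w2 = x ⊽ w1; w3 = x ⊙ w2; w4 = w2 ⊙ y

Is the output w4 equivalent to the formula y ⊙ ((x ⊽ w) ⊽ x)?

Yes

w1 = w ⊽ x
w2 = x ⊽ w1 = x ⊽ (w ⊽ x)
w4 = w2 ⊙ y = (x ⊽ (w ⊽ x)) ⊙ y
At x=0, y=0, z=0, w=1: circuit gives 0, formula gives 0.
At x=0, y=0, z=0, w=0: circuit gives 1, formula gives 1.
Agrees on all 16 inputs.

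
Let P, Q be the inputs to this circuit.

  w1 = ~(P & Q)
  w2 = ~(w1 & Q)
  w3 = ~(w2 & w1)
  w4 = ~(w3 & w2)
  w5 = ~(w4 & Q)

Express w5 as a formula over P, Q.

~((~((~((~((~(P & Q)) & Q)) & (~(P & Q)))) & (~((~(P & Q)) & Q)))) & Q)

w1 = ~(P & Q)
w2 = ~(w1 & Q) = ~((~(P & Q)) & Q)
w3 = ~(w2 & w1) = ~((~((~(P & Q)) & Q)) & (~(P & Q)))
w4 = ~(w3 & w2) = ~((~((~((~(P & Q)) & Q)) & (~(P & Q)))) & (~((~(P & Q)) & Q)))
w5 = ~(w4 & Q) = ~((~((~((~((~(P & Q)) & Q)) & (~(P & Q)))) & (~((~(P & Q)) & Q)))) & Q)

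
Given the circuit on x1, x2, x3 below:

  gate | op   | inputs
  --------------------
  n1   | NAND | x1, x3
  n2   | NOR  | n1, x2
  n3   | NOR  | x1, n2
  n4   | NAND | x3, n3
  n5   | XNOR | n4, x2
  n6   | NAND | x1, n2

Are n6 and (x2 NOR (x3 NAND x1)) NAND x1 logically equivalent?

Yes

n1 = x1 NAND x3
n2 = n1 NOR x2 = (x1 NAND x3) NOR x2
n6 = x1 NAND n2 = x1 NAND ((x1 NAND x3) NOR x2)
At x1=1, x2=0, x3=1: circuit gives 0, formula gives 0.
At x1=0, x2=0, x3=0: circuit gives 1, formula gives 1.
Agrees on all 8 inputs.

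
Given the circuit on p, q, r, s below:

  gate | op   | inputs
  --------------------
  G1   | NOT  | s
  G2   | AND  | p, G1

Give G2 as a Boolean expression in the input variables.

G1 = NOT s
G2 = p AND G1 = p AND NOT s

p AND NOT s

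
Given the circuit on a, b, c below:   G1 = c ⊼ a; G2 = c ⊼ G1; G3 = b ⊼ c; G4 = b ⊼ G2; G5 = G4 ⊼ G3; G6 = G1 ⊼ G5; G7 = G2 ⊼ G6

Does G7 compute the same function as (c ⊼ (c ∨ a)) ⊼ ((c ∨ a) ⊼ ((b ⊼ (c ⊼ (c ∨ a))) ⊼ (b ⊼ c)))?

No

G1 = c ⊼ a
G2 = c ⊼ G1 = c ⊼ (c ⊼ a)
G3 = b ⊼ c
G4 = b ⊼ G2 = b ⊼ (c ⊼ (c ⊼ a))
G5 = G4 ⊼ G3 = (b ⊼ (c ⊼ (c ⊼ a))) ⊼ (b ⊼ c)
G6 = G1 ⊼ G5 = (c ⊼ a) ⊼ ((b ⊼ (c ⊼ (c ⊼ a))) ⊼ (b ⊼ c))
G7 = G2 ⊼ G6 = (c ⊼ (c ⊼ a)) ⊼ ((c ⊼ a) ⊼ ((b ⊼ (c ⊼ (c ⊼ a))) ⊼ (b ⊼ c)))
At a=0, b=1, c=0: circuit gives 1, formula gives 0.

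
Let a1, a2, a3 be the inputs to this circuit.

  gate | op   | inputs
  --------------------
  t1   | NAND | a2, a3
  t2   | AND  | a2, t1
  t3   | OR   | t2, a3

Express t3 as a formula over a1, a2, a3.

t1 = a2 NAND a3
t2 = a2 AND t1 = a2 AND (a2 NAND a3)
t3 = t2 OR a3 = (a2 AND (a2 NAND a3)) OR a3

(a2 AND (a2 NAND a3)) OR a3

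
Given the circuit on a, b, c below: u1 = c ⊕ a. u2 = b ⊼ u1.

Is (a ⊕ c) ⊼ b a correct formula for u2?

Yes

u1 = c ⊕ a
u2 = b ⊼ u1 = b ⊼ (c ⊕ a)
At a=0, b=1, c=1: circuit gives 0, formula gives 0.
At a=0, b=0, c=0: circuit gives 1, formula gives 1.
Agrees on all 8 inputs.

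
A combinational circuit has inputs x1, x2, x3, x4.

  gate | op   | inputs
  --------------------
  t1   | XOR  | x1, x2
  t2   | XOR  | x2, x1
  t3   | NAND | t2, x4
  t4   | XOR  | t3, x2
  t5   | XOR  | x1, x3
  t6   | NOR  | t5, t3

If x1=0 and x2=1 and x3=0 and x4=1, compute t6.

1

t2 = 1 XOR 0 = 1
t3 = 1 NAND 1 = 0
t5 = 0 XOR 0 = 0
t6 = 0 NOR 0 = 1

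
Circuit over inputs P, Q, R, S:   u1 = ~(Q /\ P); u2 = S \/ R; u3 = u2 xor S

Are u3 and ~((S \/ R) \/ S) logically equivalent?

u2 = S \/ R
u3 = u2 xor S = (S \/ R) xor S
At P=0, Q=0, R=0, S=0: circuit gives 0, formula gives 1.

No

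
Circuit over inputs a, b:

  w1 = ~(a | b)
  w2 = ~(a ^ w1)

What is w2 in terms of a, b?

w1 = ~(a | b)
w2 = ~(a ^ w1) = ~(a ^ (~(a | b)))

~(a ^ (~(a | b)))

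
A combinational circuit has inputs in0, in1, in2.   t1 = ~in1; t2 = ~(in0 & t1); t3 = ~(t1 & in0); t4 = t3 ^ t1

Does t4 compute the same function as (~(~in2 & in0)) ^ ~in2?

t1 = ~in1
t3 = ~(t1 & in0) = ~(~in1 & in0)
t4 = t3 ^ t1 = (~(~in1 & in0)) ^ ~in1
At in0=0, in1=0, in2=1: circuit gives 0, formula gives 1.

No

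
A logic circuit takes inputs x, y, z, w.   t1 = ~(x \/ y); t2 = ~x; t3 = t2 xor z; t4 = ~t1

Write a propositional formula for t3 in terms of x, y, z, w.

~x xor z

t2 = ~x
t3 = t2 xor z = ~x xor z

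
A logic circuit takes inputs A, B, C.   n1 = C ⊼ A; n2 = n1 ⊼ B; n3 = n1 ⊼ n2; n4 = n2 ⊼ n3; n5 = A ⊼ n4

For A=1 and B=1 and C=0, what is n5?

0

n1 = 0 ⊼ 1 = 1
n2 = 1 ⊼ 1 = 0
n3 = 1 ⊼ 0 = 1
n4 = 0 ⊼ 1 = 1
n5 = 1 ⊼ 1 = 0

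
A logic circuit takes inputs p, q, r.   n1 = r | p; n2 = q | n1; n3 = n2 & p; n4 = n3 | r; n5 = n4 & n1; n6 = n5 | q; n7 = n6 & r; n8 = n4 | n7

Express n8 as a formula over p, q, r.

(((q | (r | p)) & p) | r) | ((((((q | (r | p)) & p) | r) & (r | p)) | q) & r)

n1 = r | p
n2 = q | n1 = q | (r | p)
n3 = n2 & p = (q | (r | p)) & p
n4 = n3 | r = ((q | (r | p)) & p) | r
n5 = n4 & n1 = (((q | (r | p)) & p) | r) & (r | p)
n6 = n5 | q = ((((q | (r | p)) & p) | r) & (r | p)) | q
n7 = n6 & r = (((((q | (r | p)) & p) | r) & (r | p)) | q) & r
n8 = n4 | n7 = (((q | (r | p)) & p) | r) | ((((((q | (r | p)) & p) | r) & (r | p)) | q) & r)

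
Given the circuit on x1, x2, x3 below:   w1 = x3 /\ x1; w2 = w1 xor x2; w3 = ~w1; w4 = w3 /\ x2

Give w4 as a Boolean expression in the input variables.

w1 = x3 /\ x1
w3 = ~w1 = ~(x3 /\ x1)
w4 = w3 /\ x2 = ~(x3 /\ x1) /\ x2

~(x3 /\ x1) /\ x2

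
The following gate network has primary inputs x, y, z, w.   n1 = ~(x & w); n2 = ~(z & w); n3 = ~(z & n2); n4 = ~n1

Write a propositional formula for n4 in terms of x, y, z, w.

n1 = ~(x & w)
n4 = ~n1 = ~(~(x & w))

~(~(x & w))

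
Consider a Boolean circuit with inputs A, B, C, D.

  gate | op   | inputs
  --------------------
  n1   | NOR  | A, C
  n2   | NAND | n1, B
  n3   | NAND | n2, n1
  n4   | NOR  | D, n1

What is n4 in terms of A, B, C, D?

D NOR (A NOR C)

n1 = A NOR C
n4 = D NOR n1 = D NOR (A NOR C)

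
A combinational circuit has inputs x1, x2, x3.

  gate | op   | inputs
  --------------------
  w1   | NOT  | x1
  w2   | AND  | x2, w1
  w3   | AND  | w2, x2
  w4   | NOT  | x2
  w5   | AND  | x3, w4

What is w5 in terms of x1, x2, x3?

w4 = NOT x2
w5 = x3 AND w4 = x3 AND NOT x2

x3 AND NOT x2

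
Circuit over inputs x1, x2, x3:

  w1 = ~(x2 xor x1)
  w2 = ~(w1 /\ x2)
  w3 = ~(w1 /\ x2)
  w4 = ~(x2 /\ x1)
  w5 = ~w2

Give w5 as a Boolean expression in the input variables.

~(~((~(x2 xor x1)) /\ x2))

w1 = ~(x2 xor x1)
w2 = ~(w1 /\ x2) = ~((~(x2 xor x1)) /\ x2)
w5 = ~w2 = ~(~((~(x2 xor x1)) /\ x2))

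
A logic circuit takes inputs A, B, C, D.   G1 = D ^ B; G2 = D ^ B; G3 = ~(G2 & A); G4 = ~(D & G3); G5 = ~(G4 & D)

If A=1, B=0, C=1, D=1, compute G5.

G2 = 1 ^ 0 = 1
G3 = ~(1 & 1) = 0
G4 = ~(1 & 0) = 1
G5 = ~(1 & 1) = 0

0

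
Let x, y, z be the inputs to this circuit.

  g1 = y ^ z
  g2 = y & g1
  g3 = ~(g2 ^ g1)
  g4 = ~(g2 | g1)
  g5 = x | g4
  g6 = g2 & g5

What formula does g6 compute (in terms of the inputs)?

(y & (y ^ z)) & (x | (~((y & (y ^ z)) | (y ^ z))))

g1 = y ^ z
g2 = y & g1 = y & (y ^ z)
g4 = ~(g2 | g1) = ~((y & (y ^ z)) | (y ^ z))
g5 = x | g4 = x | (~((y & (y ^ z)) | (y ^ z)))
g6 = g2 & g5 = (y & (y ^ z)) & (x | (~((y & (y ^ z)) | (y ^ z))))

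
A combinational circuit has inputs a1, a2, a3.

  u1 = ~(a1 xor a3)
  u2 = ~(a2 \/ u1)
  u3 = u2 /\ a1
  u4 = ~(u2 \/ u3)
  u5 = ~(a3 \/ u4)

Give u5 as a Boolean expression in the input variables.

u1 = ~(a1 xor a3)
u2 = ~(a2 \/ u1) = ~(a2 \/ (~(a1 xor a3)))
u3 = u2 /\ a1 = (~(a2 \/ (~(a1 xor a3)))) /\ a1
u4 = ~(u2 \/ u3) = ~((~(a2 \/ (~(a1 xor a3)))) \/ ((~(a2 \/ (~(a1 xor a3)))) /\ a1))
u5 = ~(a3 \/ u4) = ~(a3 \/ (~((~(a2 \/ (~(a1 xor a3)))) \/ ((~(a2 \/ (~(a1 xor a3)))) /\ a1))))

~(a3 \/ (~((~(a2 \/ (~(a1 xor a3)))) \/ ((~(a2 \/ (~(a1 xor a3)))) /\ a1))))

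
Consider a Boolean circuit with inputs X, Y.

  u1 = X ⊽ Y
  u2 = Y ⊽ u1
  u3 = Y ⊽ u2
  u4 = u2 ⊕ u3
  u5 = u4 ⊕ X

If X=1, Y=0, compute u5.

u1 = 1 ⊽ 0 = 0
u2 = 0 ⊽ 0 = 1
u3 = 0 ⊽ 1 = 0
u4 = 1 ⊕ 0 = 1
u5 = 1 ⊕ 1 = 0

0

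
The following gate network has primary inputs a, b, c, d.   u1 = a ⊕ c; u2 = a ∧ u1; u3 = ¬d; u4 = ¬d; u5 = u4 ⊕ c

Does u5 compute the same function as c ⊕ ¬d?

Yes

u4 = ¬d
u5 = u4 ⊕ c = ¬d ⊕ c
At a=0, b=0, c=0, d=1: circuit gives 0, formula gives 0.
At a=0, b=0, c=0, d=0: circuit gives 1, formula gives 1.
Agrees on all 16 inputs.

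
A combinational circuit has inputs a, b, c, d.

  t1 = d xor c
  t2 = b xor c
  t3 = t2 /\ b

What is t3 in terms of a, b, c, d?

t2 = b xor c
t3 = t2 /\ b = (b xor c) /\ b

(b xor c) /\ b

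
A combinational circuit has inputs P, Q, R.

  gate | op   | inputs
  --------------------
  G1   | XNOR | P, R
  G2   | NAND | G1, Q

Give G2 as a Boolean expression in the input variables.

G1 = P XNOR R
G2 = G1 NAND Q = (P XNOR R) NAND Q

(P XNOR R) NAND Q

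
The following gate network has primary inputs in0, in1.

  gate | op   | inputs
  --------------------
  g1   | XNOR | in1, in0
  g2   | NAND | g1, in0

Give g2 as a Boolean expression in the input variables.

g1 = in1 XNOR in0
g2 = g1 NAND in0 = (in1 XNOR in0) NAND in0

(in1 XNOR in0) NAND in0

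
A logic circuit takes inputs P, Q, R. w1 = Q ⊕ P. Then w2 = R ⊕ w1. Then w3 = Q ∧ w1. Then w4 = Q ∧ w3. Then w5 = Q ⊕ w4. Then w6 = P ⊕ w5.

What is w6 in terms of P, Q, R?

P ⊕ (Q ⊕ (Q ∧ (Q ∧ (Q ⊕ P))))

w1 = Q ⊕ P
w3 = Q ∧ w1 = Q ∧ (Q ⊕ P)
w4 = Q ∧ w3 = Q ∧ (Q ∧ (Q ⊕ P))
w5 = Q ⊕ w4 = Q ⊕ (Q ∧ (Q ∧ (Q ⊕ P)))
w6 = P ⊕ w5 = P ⊕ (Q ⊕ (Q ∧ (Q ∧ (Q ⊕ P))))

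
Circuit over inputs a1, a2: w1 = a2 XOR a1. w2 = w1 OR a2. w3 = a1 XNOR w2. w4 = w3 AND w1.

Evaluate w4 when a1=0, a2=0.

0

w1 = 0 XOR 0 = 0
w2 = 0 OR 0 = 0
w3 = 0 XNOR 0 = 1
w4 = 1 AND 0 = 0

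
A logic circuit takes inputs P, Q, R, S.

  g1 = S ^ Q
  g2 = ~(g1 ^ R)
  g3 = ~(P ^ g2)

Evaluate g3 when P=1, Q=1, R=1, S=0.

g1 = 0 ^ 1 = 1
g2 = ~(1 ^ 1) = 1
g3 = ~(1 ^ 1) = 1

1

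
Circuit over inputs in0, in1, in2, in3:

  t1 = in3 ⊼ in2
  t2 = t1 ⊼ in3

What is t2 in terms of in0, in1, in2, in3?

t1 = in3 ⊼ in2
t2 = t1 ⊼ in3 = (in3 ⊼ in2) ⊼ in3

(in3 ⊼ in2) ⊼ in3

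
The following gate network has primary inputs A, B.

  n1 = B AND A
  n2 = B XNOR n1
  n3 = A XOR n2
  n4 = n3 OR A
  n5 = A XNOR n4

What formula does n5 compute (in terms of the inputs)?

A XNOR ((A XOR (B XNOR (B AND A))) OR A)

n1 = B AND A
n2 = B XNOR n1 = B XNOR (B AND A)
n3 = A XOR n2 = A XOR (B XNOR (B AND A))
n4 = n3 OR A = (A XOR (B XNOR (B AND A))) OR A
n5 = A XNOR n4 = A XNOR ((A XOR (B XNOR (B AND A))) OR A)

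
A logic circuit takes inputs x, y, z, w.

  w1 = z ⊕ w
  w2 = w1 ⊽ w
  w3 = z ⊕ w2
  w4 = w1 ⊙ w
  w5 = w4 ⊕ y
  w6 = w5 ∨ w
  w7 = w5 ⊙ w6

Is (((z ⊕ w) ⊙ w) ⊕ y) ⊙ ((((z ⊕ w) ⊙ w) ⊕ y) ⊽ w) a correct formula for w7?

w1 = z ⊕ w
w4 = w1 ⊙ w = (z ⊕ w) ⊙ w
w5 = w4 ⊕ y = ((z ⊕ w) ⊙ w) ⊕ y
w6 = w5 ∨ w = (((z ⊕ w) ⊙ w) ⊕ y) ∨ w
w7 = w5 ⊙ w6 = (((z ⊕ w) ⊙ w) ⊕ y) ⊙ ((((z ⊕ w) ⊙ w) ⊕ y) ∨ w)
At x=0, y=0, z=0, w=0: circuit gives 1, formula gives 0.

No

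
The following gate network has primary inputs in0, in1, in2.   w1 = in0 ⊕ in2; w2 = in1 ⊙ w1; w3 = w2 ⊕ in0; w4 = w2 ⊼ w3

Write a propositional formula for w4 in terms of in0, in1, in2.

(in1 ⊙ (in0 ⊕ in2)) ⊼ ((in1 ⊙ (in0 ⊕ in2)) ⊕ in0)

w1 = in0 ⊕ in2
w2 = in1 ⊙ w1 = in1 ⊙ (in0 ⊕ in2)
w3 = w2 ⊕ in0 = (in1 ⊙ (in0 ⊕ in2)) ⊕ in0
w4 = w2 ⊼ w3 = (in1 ⊙ (in0 ⊕ in2)) ⊼ ((in1 ⊙ (in0 ⊕ in2)) ⊕ in0)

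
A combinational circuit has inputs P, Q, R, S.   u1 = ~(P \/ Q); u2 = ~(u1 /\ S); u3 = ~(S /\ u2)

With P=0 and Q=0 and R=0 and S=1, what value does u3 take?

u1 = ~(0 \/ 0) = 1
u2 = ~(1 /\ 1) = 0
u3 = ~(1 /\ 0) = 1

1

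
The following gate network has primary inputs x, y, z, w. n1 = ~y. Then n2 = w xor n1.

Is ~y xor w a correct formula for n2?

Yes

n1 = ~y
n2 = w xor n1 = w xor ~y
At x=0, y=0, z=0, w=1: circuit gives 0, formula gives 0.
At x=0, y=0, z=0, w=0: circuit gives 1, formula gives 1.
Agrees on all 16 inputs.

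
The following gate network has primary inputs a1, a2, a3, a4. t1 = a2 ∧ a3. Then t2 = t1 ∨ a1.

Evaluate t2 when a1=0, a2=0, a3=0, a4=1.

t1 = 0 ∧ 0 = 0
t2 = 0 ∨ 0 = 0

0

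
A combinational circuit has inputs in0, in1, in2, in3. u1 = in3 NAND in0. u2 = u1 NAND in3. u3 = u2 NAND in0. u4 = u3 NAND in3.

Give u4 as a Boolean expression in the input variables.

(((in3 NAND in0) NAND in3) NAND in0) NAND in3

u1 = in3 NAND in0
u2 = u1 NAND in3 = (in3 NAND in0) NAND in3
u3 = u2 NAND in0 = ((in3 NAND in0) NAND in3) NAND in0
u4 = u3 NAND in3 = (((in3 NAND in0) NAND in3) NAND in0) NAND in3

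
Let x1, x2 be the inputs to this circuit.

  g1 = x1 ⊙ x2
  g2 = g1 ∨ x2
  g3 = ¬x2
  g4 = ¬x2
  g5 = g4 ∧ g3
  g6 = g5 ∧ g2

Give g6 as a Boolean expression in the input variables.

(¬x2 ∧ ¬x2) ∧ ((x1 ⊙ x2) ∨ x2)

g1 = x1 ⊙ x2
g2 = g1 ∨ x2 = (x1 ⊙ x2) ∨ x2
g3 = ¬x2
g4 = ¬x2
g5 = g4 ∧ g3 = ¬x2 ∧ ¬x2
g6 = g5 ∧ g2 = (¬x2 ∧ ¬x2) ∧ ((x1 ⊙ x2) ∨ x2)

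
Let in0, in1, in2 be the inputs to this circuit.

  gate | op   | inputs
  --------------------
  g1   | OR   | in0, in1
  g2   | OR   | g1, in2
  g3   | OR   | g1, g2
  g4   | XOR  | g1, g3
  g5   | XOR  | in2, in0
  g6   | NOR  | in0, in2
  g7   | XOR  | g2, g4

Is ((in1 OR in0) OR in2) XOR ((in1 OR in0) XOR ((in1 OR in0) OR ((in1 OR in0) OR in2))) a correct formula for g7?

Yes

g1 = in0 OR in1
g2 = g1 OR in2 = (in0 OR in1) OR in2
g3 = g1 OR g2 = (in0 OR in1) OR ((in0 OR in1) OR in2)
g4 = g1 XOR g3 = (in0 OR in1) XOR ((in0 OR in1) OR ((in0 OR in1) OR in2))
g7 = g2 XOR g4 = ((in0 OR in1) OR in2) XOR ((in0 OR in1) XOR ((in0 OR in1) OR ((in0 OR in1) OR in2)))
At in0=0, in1=0, in2=0: circuit gives 0, formula gives 0.
At in0=0, in1=1, in2=0: circuit gives 1, formula gives 1.
Agrees on all 8 inputs.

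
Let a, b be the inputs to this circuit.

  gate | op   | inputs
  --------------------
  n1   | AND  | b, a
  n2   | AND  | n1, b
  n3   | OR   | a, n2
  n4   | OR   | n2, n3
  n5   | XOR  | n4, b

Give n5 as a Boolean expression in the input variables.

n1 = b AND a
n2 = n1 AND b = (b AND a) AND b
n3 = a OR n2 = a OR ((b AND a) AND b)
n4 = n2 OR n3 = ((b AND a) AND b) OR (a OR ((b AND a) AND b))
n5 = n4 XOR b = (((b AND a) AND b) OR (a OR ((b AND a) AND b))) XOR b

(((b AND a) AND b) OR (a OR ((b AND a) AND b))) XOR b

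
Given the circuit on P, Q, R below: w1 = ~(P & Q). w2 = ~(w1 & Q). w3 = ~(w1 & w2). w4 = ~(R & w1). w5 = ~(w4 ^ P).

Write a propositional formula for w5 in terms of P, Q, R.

~((~(R & (~(P & Q)))) ^ P)

w1 = ~(P & Q)
w4 = ~(R & w1) = ~(R & (~(P & Q)))
w5 = ~(w4 ^ P) = ~((~(R & (~(P & Q)))) ^ P)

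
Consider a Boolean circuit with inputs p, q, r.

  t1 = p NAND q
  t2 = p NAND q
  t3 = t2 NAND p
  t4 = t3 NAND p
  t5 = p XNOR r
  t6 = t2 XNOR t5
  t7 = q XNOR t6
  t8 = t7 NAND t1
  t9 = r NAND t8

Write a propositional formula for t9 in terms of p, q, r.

t1 = p NAND q
t2 = p NAND q
t5 = p XNOR r
t6 = t2 XNOR t5 = (p NAND q) XNOR (p XNOR r)
t7 = q XNOR t6 = q XNOR ((p NAND q) XNOR (p XNOR r))
t8 = t7 NAND t1 = (q XNOR ((p NAND q) XNOR (p XNOR r))) NAND (p NAND q)
t9 = r NAND t8 = r NAND ((q XNOR ((p NAND q) XNOR (p XNOR r))) NAND (p NAND q))

r NAND ((q XNOR ((p NAND q) XNOR (p XNOR r))) NAND (p NAND q))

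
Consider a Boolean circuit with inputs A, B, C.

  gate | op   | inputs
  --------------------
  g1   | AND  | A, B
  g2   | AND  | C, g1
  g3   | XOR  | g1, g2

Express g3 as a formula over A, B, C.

(A AND B) XOR (C AND (A AND B))

g1 = A AND B
g2 = C AND g1 = C AND (A AND B)
g3 = g1 XOR g2 = (A AND B) XOR (C AND (A AND B))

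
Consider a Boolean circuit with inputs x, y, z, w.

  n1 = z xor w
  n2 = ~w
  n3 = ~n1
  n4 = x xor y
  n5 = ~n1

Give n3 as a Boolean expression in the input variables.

~(z xor w)

n1 = z xor w
n3 = ~n1 = ~(z xor w)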